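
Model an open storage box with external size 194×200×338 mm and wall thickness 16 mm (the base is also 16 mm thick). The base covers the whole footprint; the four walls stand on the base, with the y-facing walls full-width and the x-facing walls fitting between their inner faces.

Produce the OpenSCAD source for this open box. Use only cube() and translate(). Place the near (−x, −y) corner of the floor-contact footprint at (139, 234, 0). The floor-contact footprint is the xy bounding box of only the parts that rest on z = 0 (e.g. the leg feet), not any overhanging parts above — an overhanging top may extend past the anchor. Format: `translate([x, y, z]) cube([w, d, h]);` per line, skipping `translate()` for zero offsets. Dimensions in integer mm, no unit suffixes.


translate([139, 234, 0]) cube([194, 200, 16]);
translate([139, 234, 16]) cube([194, 16, 322]);
translate([139, 418, 16]) cube([194, 16, 322]);
translate([139, 250, 16]) cube([16, 168, 322]);
translate([317, 250, 16]) cube([16, 168, 322]);


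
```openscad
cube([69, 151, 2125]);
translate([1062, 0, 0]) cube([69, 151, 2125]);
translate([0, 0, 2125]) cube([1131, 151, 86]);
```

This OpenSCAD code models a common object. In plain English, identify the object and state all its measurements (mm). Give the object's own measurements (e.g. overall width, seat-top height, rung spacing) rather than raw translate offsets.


A door frame. The clear opening is 993 mm wide and 2125 mm high. Two 69 mm wide jambs, 151 mm deep, stand either side of the opening from the floor to the top of the opening. A 86 mm thick head sits across the top of both jambs, spanning the full outside width of the frame.


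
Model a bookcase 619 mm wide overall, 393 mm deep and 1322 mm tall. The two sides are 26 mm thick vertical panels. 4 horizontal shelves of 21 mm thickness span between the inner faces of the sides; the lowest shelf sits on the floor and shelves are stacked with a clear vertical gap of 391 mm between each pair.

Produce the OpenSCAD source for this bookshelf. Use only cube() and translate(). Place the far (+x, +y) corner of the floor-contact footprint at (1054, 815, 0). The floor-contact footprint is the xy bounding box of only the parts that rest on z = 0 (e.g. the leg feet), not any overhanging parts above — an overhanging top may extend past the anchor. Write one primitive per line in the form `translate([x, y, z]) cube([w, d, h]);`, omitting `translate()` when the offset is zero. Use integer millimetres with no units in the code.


translate([435, 422, 0]) cube([26, 393, 1322]);
translate([1028, 422, 0]) cube([26, 393, 1322]);
translate([461, 422, 0]) cube([567, 393, 21]);
translate([461, 422, 412]) cube([567, 393, 21]);
translate([461, 422, 824]) cube([567, 393, 21]);
translate([461, 422, 1236]) cube([567, 393, 21]);


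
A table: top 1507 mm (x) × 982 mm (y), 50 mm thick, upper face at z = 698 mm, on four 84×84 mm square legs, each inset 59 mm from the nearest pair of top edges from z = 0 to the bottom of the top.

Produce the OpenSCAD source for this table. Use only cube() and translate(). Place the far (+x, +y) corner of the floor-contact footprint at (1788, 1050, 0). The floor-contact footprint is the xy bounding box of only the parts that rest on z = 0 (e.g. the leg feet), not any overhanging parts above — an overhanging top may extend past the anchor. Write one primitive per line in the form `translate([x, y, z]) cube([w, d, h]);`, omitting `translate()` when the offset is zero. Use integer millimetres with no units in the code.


translate([340, 127, 648]) cube([1507, 982, 50]);
translate([399, 186, 0]) cube([84, 84, 648]);
translate([1704, 186, 0]) cube([84, 84, 648]);
translate([399, 966, 0]) cube([84, 84, 648]);
translate([1704, 966, 0]) cube([84, 84, 648]);


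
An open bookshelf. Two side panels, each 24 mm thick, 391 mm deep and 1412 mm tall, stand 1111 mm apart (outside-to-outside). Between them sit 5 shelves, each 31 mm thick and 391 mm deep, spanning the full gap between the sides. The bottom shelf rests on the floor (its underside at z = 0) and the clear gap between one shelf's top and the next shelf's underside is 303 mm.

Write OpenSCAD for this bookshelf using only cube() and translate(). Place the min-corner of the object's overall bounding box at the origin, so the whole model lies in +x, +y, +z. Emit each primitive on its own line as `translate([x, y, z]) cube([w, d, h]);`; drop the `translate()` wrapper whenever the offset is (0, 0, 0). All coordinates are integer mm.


cube([24, 391, 1412]);
translate([1087, 0, 0]) cube([24, 391, 1412]);
translate([24, 0, 0]) cube([1063, 391, 31]);
translate([24, 0, 334]) cube([1063, 391, 31]);
translate([24, 0, 668]) cube([1063, 391, 31]);
translate([24, 0, 1002]) cube([1063, 391, 31]);
translate([24, 0, 1336]) cube([1063, 391, 31]);


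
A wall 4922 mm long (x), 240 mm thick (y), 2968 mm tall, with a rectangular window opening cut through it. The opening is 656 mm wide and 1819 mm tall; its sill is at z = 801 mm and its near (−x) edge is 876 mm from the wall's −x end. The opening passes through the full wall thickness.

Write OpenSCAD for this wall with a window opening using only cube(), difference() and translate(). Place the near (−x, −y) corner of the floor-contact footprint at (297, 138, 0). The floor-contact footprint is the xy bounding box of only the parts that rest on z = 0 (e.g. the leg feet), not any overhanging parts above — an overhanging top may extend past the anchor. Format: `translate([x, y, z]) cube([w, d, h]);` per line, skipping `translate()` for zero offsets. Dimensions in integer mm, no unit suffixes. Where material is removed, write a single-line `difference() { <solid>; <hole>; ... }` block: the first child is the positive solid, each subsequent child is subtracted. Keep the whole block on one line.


difference() { translate([297, 138, 0]) cube([4922, 240, 2968]); translate([1173, 138, 801]) cube([656, 240, 1819]); }


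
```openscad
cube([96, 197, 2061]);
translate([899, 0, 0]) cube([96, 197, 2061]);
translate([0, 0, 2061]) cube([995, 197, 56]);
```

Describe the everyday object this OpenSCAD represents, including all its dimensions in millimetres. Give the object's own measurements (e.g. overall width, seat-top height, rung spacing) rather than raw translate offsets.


A door frame. The clear opening is 803 mm wide and 2061 mm high. Two 96 mm wide jambs, 197 mm deep, stand either side of the opening from the floor to the top of the opening. A 56 mm thick head sits across the top of both jambs, spanning the full outside width of the frame.


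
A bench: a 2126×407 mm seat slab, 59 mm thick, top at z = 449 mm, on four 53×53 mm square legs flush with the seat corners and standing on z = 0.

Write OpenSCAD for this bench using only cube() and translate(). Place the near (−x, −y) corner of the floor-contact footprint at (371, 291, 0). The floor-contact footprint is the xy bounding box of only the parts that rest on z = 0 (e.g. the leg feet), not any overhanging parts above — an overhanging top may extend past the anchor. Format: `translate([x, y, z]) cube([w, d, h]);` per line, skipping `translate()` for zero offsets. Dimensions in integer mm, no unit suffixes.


// leg_h = 449 − 59 = 390
translate([371, 291, 390]) cube([2126, 407, 59]);
translate([371, 291, 0]) cube([53, 53, 390]);
translate([371, 645, 0]) cube([53, 53, 390]);
translate([2444, 291, 0]) cube([53, 53, 390]);
translate([2444, 645, 0]) cube([53, 53, 390]);


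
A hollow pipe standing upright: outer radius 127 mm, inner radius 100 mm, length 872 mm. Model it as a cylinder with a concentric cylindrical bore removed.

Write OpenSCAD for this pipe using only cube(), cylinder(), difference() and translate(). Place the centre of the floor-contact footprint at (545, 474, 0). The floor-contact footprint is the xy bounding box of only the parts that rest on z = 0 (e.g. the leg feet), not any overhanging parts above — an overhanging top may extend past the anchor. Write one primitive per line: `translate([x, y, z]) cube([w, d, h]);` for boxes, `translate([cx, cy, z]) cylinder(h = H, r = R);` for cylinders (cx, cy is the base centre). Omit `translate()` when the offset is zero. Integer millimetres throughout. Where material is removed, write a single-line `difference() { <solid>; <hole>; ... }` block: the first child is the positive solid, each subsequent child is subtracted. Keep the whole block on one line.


difference() { translate([545, 474, 0]) cylinder(h = 872, r = 127); translate([545, 474, 0]) cylinder(h = 872, r = 100); }


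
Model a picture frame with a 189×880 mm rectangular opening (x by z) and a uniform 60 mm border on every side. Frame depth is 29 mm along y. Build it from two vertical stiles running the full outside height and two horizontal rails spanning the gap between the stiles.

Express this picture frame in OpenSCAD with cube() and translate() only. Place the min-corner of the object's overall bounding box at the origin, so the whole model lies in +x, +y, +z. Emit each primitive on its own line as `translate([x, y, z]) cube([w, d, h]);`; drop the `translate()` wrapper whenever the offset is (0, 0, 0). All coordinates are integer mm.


cube([60, 29, 1000]);
translate([249, 0, 0]) cube([60, 29, 1000]);
translate([60, 0, 0]) cube([189, 29, 60]);
translate([60, 0, 940]) cube([189, 29, 60]);


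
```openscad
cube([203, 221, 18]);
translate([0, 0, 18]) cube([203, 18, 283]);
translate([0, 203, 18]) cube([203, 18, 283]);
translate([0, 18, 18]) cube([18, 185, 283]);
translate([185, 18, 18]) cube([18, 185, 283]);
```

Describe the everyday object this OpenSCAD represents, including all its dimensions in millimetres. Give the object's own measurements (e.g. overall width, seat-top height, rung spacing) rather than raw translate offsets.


An open-topped rectangular box: outside dimensions 203×221×301 mm, with a uniform wall and base thickness of 18 mm. The base is a full 203×221 slab on the floor; four walls sit on top of the base. The front and back walls (the −y and +y sides) span the full width; the two side walls fit between them.


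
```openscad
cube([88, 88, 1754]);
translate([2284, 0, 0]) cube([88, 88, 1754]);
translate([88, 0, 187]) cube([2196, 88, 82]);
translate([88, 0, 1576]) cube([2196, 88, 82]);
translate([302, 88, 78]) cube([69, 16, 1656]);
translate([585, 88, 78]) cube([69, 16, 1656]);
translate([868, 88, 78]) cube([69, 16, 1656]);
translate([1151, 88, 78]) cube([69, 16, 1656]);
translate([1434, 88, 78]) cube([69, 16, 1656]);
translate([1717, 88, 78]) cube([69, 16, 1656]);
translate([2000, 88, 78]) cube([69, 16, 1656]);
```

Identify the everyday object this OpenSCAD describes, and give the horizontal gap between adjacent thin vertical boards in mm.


A fence section. The picket gap is 214 mm.

Two posts, two rails, 7 pickets — a fence section. Span 2196 mm holds 7 pickets of 69 mm with 8 equal gaps: ⌊(2196 − 7·69) / 8⌋ = 214 mm.


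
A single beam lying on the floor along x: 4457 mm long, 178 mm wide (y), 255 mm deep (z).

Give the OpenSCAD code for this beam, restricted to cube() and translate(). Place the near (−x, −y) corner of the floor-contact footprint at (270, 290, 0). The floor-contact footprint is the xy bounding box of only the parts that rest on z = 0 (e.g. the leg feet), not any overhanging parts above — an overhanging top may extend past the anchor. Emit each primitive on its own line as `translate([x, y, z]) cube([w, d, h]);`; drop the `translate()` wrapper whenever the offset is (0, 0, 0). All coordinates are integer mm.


translate([270, 290, 0]) cube([4457, 178, 255]);


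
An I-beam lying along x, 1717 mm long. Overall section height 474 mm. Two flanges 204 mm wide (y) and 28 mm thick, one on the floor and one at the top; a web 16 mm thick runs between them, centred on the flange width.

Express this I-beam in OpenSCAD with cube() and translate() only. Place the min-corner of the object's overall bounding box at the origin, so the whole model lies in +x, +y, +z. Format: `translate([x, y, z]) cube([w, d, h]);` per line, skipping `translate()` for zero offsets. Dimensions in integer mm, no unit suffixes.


cube([1717, 204, 28]);
translate([0, 94, 28]) cube([1717, 16, 418]);
translate([0, 0, 446]) cube([1717, 204, 28]);


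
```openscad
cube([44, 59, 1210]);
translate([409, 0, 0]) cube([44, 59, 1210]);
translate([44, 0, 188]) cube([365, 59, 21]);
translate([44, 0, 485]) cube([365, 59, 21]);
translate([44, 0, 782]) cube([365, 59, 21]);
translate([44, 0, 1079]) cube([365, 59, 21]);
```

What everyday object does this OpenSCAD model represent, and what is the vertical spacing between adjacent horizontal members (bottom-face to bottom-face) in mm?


A ladder. The rung spacing is 297 mm.

Two tall 44×59 posts with 4 short bars between them — a ladder. Adjacent rungs sit at z = 188 and z = 485, so the spacing is 485 − 188 = 297 mm.


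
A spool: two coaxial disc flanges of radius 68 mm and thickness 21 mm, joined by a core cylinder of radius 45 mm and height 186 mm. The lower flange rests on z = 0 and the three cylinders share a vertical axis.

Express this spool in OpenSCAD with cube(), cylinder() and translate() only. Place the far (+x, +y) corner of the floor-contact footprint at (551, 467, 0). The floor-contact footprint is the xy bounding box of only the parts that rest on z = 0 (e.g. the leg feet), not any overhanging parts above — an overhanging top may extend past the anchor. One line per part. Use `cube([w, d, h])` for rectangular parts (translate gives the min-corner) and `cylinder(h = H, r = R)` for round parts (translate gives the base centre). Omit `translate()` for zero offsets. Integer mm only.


translate([483, 399, 0]) cylinder(h = 21, r = 68);
translate([483, 399, 21]) cylinder(h = 186, r = 45);
translate([483, 399, 207]) cylinder(h = 21, r = 68);


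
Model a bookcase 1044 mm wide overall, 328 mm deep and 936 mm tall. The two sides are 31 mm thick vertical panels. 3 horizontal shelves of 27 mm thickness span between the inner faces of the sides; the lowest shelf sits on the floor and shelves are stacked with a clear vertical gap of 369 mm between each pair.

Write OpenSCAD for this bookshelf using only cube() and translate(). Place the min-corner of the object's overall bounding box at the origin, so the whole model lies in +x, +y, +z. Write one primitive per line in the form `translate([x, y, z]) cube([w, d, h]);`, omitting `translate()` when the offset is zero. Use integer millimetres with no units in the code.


cube([31, 328, 936]);
translate([1013, 0, 0]) cube([31, 328, 936]);
translate([31, 0, 0]) cube([982, 328, 27]);
translate([31, 0, 396]) cube([982, 328, 27]);
translate([31, 0, 792]) cube([982, 328, 27]);


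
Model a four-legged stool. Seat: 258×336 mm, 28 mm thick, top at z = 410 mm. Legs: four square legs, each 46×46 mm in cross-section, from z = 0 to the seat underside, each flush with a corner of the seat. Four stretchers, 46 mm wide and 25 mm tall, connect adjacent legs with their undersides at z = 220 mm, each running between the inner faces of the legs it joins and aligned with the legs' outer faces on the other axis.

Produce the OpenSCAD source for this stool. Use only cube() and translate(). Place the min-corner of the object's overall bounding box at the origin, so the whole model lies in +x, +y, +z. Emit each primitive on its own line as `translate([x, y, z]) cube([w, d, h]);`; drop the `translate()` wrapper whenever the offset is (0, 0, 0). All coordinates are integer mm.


// leg_h = 410 - 28 = 382
// stretcher span = 258 - 2*46 = 166
translate([0, 0, 382]) cube([258, 336, 28]);
cube([46, 46, 382]);
translate([212, 0, 0]) cube([46, 46, 382]);
translate([0, 290, 0]) cube([46, 46, 382]);
translate([212, 290, 0]) cube([46, 46, 382]);
translate([46, 0, 220]) cube([166, 46, 25]);
translate([46, 290, 220]) cube([166, 46, 25]);
translate([0, 46, 220]) cube([46, 244, 25]);
translate([212, 46, 220]) cube([46, 244, 25]);


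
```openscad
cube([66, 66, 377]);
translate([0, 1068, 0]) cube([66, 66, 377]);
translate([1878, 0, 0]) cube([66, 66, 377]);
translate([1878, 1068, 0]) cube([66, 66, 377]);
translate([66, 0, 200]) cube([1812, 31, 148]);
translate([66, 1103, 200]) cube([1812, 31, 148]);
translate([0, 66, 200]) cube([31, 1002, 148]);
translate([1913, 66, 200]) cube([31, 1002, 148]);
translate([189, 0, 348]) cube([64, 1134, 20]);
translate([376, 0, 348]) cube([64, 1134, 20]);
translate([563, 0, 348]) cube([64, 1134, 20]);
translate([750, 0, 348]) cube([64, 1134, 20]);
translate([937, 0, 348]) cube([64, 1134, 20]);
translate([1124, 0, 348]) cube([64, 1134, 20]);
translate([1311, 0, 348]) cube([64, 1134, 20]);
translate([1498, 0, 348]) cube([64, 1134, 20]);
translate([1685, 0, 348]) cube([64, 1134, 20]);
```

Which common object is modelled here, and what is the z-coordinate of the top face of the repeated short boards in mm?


A bed frame. The slat-top height is 368 mm.

Four posts, four rails, and a row of slats — a bed frame. Slats sit on the rails at z = 200 + 148 = 348; with slat thickness 20, the top is 368 mm.


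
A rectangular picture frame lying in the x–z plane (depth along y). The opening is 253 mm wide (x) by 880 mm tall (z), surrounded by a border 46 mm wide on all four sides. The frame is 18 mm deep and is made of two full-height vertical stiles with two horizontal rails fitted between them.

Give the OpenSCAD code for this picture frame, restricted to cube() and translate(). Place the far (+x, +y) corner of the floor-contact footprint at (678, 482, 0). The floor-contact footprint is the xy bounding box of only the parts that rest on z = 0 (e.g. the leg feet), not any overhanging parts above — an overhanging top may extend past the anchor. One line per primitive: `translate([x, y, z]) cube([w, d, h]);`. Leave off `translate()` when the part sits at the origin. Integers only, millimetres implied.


translate([333, 464, 0]) cube([46, 18, 972]);
translate([632, 464, 0]) cube([46, 18, 972]);
translate([379, 464, 0]) cube([253, 18, 46]);
translate([379, 464, 926]) cube([253, 18, 46]);


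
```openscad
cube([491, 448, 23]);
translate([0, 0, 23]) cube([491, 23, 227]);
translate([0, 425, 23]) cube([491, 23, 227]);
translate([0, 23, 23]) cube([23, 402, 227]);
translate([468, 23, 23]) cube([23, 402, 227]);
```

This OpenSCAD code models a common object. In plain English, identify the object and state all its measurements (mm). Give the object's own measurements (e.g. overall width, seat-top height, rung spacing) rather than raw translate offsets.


An open-topped rectangular box: outside dimensions 491×448×250 mm, with a uniform wall and base thickness of 23 mm. The base is a full 491×448 slab on the floor; four walls sit on top of the base. The front and back walls (the −y and +y sides) span the full width; the two side walls fit between them.


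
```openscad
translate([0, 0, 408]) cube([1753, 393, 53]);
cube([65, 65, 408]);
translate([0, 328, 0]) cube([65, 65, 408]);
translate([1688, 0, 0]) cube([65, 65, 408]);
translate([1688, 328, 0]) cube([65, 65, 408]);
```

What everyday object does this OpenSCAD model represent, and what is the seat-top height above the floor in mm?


A bench. The seat-top height is 461 mm.

A long slab on four corner posts — a bench. The slab sits at z = 408 with thickness 53, so the top is 408 + 53 = 461 mm.


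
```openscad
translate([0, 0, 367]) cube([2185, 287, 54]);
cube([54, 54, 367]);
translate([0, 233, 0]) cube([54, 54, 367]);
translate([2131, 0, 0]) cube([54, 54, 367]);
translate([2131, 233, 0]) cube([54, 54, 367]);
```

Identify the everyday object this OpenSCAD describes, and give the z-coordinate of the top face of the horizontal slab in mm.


A bench. The seat-top height is 421 mm.

A long slab on four corner posts — a bench. The slab sits at z = 367 with thickness 54, so the top is 367 + 54 = 421 mm.


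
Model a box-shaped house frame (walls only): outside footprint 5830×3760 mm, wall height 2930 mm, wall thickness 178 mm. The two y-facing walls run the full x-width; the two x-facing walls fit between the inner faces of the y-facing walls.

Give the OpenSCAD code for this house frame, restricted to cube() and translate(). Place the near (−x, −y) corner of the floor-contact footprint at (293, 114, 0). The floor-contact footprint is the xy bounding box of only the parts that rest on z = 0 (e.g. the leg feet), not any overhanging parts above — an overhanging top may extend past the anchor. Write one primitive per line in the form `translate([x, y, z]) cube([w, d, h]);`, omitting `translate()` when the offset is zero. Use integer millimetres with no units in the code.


translate([293, 114, 0]) cube([5830, 178, 2930]);
translate([293, 3696, 0]) cube([5830, 178, 2930]);
translate([293, 292, 0]) cube([178, 3404, 2930]);
translate([5945, 292, 0]) cube([178, 3404, 2930]);


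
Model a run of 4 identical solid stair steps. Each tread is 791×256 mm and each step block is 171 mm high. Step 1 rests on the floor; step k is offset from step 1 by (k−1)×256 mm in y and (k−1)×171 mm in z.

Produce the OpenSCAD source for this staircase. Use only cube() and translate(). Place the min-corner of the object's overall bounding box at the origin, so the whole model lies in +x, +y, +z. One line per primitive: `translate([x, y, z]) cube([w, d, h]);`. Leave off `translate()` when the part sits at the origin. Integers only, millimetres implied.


cube([791, 256, 171]);
translate([0, 256, 171]) cube([791, 256, 171]);
translate([0, 512, 342]) cube([791, 256, 171]);
translate([0, 768, 513]) cube([791, 256, 171]);


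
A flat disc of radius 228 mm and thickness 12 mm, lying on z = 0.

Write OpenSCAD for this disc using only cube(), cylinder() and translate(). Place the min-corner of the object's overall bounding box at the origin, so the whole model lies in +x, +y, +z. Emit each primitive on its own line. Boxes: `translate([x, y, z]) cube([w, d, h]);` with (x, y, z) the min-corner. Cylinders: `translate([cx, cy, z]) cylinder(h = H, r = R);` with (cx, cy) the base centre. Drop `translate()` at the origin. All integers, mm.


translate([228, 228, 0]) cylinder(h = 12, r = 228);


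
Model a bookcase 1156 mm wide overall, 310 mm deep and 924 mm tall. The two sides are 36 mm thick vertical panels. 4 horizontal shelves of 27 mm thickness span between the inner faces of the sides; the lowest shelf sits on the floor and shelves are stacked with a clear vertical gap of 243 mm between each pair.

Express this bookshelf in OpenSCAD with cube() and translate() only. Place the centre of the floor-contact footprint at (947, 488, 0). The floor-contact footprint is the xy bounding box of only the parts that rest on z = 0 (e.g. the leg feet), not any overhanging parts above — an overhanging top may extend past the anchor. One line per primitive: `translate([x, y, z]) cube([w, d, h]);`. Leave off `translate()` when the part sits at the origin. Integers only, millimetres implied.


translate([369, 333, 0]) cube([36, 310, 924]);
translate([1489, 333, 0]) cube([36, 310, 924]);
translate([405, 333, 0]) cube([1084, 310, 27]);
translate([405, 333, 270]) cube([1084, 310, 27]);
translate([405, 333, 540]) cube([1084, 310, 27]);
translate([405, 333, 810]) cube([1084, 310, 27]);


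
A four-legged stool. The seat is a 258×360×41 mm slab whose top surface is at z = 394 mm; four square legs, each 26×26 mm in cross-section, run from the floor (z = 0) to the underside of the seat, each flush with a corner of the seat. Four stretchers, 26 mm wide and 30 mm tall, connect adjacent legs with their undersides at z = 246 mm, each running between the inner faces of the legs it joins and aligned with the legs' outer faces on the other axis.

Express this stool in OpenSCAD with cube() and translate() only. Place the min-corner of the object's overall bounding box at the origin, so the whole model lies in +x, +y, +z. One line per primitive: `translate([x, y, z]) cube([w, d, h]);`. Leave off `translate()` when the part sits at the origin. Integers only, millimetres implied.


translate([0, 0, 353]) cube([258, 360, 41]);
cube([26, 26, 353]);
translate([232, 0, 0]) cube([26, 26, 353]);
translate([0, 334, 0]) cube([26, 26, 353]);
translate([232, 334, 0]) cube([26, 26, 353]);
translate([26, 0, 246]) cube([206, 26, 30]);
translate([26, 334, 246]) cube([206, 26, 30]);
translate([0, 26, 246]) cube([26, 308, 30]);
translate([232, 26, 246]) cube([26, 308, 30]);


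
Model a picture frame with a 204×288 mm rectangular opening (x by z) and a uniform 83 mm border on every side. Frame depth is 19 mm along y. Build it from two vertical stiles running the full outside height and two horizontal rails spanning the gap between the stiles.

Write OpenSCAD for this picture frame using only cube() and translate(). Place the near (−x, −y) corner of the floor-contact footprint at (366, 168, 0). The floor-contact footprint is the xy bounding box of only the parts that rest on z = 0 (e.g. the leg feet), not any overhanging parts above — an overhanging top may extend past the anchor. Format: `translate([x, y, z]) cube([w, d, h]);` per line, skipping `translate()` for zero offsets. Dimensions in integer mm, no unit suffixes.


translate([366, 168, 0]) cube([83, 19, 454]);
translate([653, 168, 0]) cube([83, 19, 454]);
translate([449, 168, 0]) cube([204, 19, 83]);
translate([449, 168, 371]) cube([204, 19, 83]);


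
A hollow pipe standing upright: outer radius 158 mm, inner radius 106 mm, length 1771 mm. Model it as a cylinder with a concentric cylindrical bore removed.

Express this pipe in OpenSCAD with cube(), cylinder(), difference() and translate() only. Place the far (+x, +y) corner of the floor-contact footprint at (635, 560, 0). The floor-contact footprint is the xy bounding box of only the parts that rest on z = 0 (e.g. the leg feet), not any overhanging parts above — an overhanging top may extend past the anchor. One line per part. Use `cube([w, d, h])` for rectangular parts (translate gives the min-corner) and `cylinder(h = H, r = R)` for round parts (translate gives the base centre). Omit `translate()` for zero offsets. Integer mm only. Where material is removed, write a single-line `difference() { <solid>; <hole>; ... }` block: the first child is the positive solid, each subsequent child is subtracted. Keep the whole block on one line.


difference() { translate([477, 402, 0]) cylinder(h = 1771, r = 158); translate([477, 402, 0]) cylinder(h = 1771, r = 106); }


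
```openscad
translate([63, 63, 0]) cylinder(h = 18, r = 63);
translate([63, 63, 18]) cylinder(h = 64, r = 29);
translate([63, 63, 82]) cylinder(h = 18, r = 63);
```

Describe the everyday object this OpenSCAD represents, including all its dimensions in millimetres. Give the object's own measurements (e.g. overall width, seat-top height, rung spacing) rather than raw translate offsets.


A spool: two coaxial disc flanges of radius 63 mm and thickness 18 mm, joined by a core cylinder of radius 29 mm and height 64 mm. The lower flange rests on z = 0 and the three cylinders share a vertical axis.


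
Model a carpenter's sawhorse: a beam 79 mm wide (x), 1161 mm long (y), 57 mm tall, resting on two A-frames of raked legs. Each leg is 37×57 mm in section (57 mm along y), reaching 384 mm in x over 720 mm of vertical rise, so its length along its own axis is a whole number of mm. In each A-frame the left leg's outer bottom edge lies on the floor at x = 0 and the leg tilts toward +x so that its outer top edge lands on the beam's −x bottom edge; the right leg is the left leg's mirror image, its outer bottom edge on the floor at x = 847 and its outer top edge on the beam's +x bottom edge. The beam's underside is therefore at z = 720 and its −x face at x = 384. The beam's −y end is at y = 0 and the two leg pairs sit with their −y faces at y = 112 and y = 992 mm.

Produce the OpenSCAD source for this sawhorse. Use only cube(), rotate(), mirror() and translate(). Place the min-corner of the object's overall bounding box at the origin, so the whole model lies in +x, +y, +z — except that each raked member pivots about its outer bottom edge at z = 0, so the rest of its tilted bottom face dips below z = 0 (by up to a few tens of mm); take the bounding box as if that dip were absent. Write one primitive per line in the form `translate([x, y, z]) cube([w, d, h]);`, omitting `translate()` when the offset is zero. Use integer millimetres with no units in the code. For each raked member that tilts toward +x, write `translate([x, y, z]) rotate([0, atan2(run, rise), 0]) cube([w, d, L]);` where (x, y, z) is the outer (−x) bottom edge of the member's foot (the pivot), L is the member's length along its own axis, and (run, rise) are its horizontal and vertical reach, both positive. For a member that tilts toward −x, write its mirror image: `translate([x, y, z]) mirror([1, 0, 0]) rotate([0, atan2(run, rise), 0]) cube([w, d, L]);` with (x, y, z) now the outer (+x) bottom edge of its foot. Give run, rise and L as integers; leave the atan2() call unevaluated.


translate([384, 0, 720]) cube([79, 1161, 57]);
translate([0, 112, 0]) rotate([0, atan2(384, 720), 0]) cube([37, 57, 816]);
translate([847, 112, 0]) mirror([1, 0, 0]) rotate([0, atan2(384, 720), 0]) cube([37, 57, 816]);
translate([0, 992, 0]) rotate([0, atan2(384, 720), 0]) cube([37, 57, 816]);
translate([847, 992, 0]) mirror([1, 0, 0]) rotate([0, atan2(384, 720), 0]) cube([37, 57, 816]);


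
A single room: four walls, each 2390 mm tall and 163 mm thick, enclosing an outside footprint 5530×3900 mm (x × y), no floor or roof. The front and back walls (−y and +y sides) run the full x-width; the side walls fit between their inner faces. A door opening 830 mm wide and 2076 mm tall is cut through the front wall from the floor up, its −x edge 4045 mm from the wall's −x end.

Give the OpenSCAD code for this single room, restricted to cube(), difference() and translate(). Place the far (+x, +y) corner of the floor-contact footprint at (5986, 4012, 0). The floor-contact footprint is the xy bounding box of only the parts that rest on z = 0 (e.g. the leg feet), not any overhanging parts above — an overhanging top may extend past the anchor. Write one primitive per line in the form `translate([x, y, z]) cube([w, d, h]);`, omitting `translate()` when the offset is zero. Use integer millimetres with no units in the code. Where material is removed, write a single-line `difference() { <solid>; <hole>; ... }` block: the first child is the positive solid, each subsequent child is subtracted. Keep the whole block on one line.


difference() { translate([456, 112, 0]) cube([5530, 163, 2390]); translate([4501, 112, 0]) cube([830, 163, 2076]); }
translate([456, 3849, 0]) cube([5530, 163, 2390]);
translate([456, 275, 0]) cube([163, 3574, 2390]);
translate([5823, 275, 0]) cube([163, 3574, 2390]);


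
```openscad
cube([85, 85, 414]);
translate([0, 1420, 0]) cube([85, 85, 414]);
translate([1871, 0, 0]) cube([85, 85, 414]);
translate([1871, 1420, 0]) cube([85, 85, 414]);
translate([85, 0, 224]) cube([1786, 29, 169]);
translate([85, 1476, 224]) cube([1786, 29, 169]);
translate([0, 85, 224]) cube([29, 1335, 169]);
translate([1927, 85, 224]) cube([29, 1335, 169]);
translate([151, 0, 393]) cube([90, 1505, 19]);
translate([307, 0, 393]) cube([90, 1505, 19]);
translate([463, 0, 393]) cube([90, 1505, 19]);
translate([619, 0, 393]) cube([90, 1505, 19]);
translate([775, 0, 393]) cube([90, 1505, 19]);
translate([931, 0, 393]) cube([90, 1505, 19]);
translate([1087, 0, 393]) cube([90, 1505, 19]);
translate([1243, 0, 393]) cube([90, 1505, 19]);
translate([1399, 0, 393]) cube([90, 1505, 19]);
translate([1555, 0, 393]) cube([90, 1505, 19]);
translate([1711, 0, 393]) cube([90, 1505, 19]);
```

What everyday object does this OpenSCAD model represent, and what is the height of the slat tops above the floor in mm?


A bed frame. The slat-top height is 412 mm.

Four posts, four rails, and a row of slats — a bed frame. Slats sit on the rails at z = 224 + 169 = 393; with slat thickness 19, the top is 412 mm.


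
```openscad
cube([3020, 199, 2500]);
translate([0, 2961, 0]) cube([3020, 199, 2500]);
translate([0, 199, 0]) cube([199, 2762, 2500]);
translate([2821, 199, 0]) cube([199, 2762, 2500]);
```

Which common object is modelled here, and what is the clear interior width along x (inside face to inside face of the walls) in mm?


A house (or room) frame. The interior width is 2622 mm.

Four 2500 mm walls enclosing a rectangle with no floor or roof — a room or house frame. Outside width is 3020 mm and wall thickness is 199 mm, so the interior width is 3020 − 2 × 199 = 2622 mm.


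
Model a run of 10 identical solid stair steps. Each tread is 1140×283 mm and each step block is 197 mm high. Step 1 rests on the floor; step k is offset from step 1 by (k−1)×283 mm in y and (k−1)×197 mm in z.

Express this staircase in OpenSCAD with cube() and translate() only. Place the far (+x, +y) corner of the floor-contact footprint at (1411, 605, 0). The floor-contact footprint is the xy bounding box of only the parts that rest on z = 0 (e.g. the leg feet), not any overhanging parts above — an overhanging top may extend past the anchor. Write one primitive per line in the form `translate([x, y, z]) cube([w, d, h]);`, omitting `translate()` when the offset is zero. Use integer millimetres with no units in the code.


translate([271, 322, 0]) cube([1140, 283, 197]);
translate([271, 605, 197]) cube([1140, 283, 197]);
translate([271, 888, 394]) cube([1140, 283, 197]);
translate([271, 1171, 591]) cube([1140, 283, 197]);
translate([271, 1454, 788]) cube([1140, 283, 197]);
translate([271, 1737, 985]) cube([1140, 283, 197]);
translate([271, 2020, 1182]) cube([1140, 283, 197]);
translate([271, 2303, 1379]) cube([1140, 283, 197]);
translate([271, 2586, 1576]) cube([1140, 283, 197]);
translate([271, 2869, 1773]) cube([1140, 283, 197]);


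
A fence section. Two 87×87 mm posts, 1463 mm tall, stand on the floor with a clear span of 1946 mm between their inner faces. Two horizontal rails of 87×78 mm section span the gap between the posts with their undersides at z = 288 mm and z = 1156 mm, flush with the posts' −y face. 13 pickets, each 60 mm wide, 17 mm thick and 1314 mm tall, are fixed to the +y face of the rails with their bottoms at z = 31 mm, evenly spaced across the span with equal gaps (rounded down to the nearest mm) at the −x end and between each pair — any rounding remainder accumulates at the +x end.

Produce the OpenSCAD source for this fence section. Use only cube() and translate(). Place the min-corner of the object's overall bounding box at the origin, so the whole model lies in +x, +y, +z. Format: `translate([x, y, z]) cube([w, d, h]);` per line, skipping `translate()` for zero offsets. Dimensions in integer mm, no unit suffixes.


cube([87, 87, 1463]);
translate([2033, 0, 0]) cube([87, 87, 1463]);
translate([87, 0, 288]) cube([1946, 87, 78]);
translate([87, 0, 1156]) cube([1946, 87, 78]);
translate([170, 87, 31]) cube([60, 17, 1314]);
translate([313, 87, 31]) cube([60, 17, 1314]);
translate([456, 87, 31]) cube([60, 17, 1314]);
translate([599, 87, 31]) cube([60, 17, 1314]);
translate([742, 87, 31]) cube([60, 17, 1314]);
translate([885, 87, 31]) cube([60, 17, 1314]);
translate([1028, 87, 31]) cube([60, 17, 1314]);
translate([1171, 87, 31]) cube([60, 17, 1314]);
translate([1314, 87, 31]) cube([60, 17, 1314]);
translate([1457, 87, 31]) cube([60, 17, 1314]);
translate([1600, 87, 31]) cube([60, 17, 1314]);
translate([1743, 87, 31]) cube([60, 17, 1314]);
translate([1886, 87, 31]) cube([60, 17, 1314]);


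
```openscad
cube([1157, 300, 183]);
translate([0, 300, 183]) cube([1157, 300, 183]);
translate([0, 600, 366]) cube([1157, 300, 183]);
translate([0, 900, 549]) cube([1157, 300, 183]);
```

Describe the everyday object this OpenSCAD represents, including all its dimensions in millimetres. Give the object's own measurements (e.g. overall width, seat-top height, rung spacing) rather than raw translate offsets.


A straight staircase of 4 solid steps. Each step is 1157 mm wide (x), 300 mm deep (y, the going) and 183 mm tall (the rise). The first step rests on the floor; each subsequent step sits one going further in +y and one rise higher in +z, directly behind and above the previous step with no overlap.


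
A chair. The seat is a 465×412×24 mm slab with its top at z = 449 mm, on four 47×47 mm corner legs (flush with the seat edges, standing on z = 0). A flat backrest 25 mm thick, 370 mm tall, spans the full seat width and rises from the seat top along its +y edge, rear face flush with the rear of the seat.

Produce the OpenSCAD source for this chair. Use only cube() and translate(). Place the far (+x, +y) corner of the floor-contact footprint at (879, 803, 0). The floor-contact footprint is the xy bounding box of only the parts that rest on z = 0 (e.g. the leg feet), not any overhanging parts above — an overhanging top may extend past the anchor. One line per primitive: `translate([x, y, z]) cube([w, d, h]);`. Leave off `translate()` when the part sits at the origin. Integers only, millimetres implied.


translate([414, 391, 425]) cube([465, 412, 24]);
translate([414, 391, 0]) cube([47, 47, 425]);
translate([832, 391, 0]) cube([47, 47, 425]);
translate([414, 756, 0]) cube([47, 47, 425]);
translate([832, 756, 0]) cube([47, 47, 425]);
translate([414, 778, 449]) cube([465, 25, 370]);


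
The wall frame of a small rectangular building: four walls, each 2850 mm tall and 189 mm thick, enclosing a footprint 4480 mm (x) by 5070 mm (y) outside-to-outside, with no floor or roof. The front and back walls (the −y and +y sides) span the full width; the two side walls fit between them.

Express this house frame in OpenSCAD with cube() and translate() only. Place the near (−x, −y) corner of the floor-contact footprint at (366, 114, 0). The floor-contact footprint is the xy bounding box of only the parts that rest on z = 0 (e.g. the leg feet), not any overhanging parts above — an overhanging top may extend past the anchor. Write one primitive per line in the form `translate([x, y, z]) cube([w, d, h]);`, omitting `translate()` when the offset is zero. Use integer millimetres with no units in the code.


translate([366, 114, 0]) cube([4480, 189, 2850]);
translate([366, 4995, 0]) cube([4480, 189, 2850]);
translate([366, 303, 0]) cube([189, 4692, 2850]);
translate([4657, 303, 0]) cube([189, 4692, 2850]);


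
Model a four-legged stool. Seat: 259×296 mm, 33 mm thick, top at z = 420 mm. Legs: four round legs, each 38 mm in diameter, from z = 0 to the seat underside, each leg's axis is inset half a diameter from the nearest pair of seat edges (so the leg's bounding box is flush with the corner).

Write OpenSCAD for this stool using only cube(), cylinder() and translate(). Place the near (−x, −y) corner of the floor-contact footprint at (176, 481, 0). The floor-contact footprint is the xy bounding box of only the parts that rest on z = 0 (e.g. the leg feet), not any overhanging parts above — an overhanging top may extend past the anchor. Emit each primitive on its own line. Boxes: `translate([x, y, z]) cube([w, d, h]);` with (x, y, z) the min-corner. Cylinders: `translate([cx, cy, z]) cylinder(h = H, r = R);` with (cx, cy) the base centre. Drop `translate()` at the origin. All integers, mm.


// leg_h = 420 - 33 = 387
translate([176, 481, 387]) cube([259, 296, 33]);
translate([195, 500, 0]) cylinder(h = 387, r = 19);
translate([416, 500, 0]) cylinder(h = 387, r = 19);
translate([195, 758, 0]) cylinder(h = 387, r = 19);
translate([416, 758, 0]) cylinder(h = 387, r = 19);


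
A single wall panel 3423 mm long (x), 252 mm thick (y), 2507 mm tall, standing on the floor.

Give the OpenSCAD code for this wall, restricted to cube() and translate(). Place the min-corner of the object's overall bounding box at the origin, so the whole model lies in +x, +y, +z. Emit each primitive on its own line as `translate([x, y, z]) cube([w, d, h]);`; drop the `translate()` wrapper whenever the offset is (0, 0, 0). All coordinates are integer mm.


cube([3423, 252, 2507]);


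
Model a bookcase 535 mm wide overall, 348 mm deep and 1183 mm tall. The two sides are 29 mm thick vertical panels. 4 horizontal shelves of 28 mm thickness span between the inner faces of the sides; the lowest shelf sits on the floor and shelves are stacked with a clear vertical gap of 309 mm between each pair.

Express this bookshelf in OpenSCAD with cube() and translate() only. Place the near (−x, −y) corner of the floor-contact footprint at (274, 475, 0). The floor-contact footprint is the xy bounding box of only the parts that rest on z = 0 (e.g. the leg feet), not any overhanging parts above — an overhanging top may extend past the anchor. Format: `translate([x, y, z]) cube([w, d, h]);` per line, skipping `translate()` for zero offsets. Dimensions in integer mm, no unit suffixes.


translate([274, 475, 0]) cube([29, 348, 1183]);
translate([780, 475, 0]) cube([29, 348, 1183]);
translate([303, 475, 0]) cube([477, 348, 28]);
translate([303, 475, 337]) cube([477, 348, 28]);
translate([303, 475, 674]) cube([477, 348, 28]);
translate([303, 475, 1011]) cube([477, 348, 28]);
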